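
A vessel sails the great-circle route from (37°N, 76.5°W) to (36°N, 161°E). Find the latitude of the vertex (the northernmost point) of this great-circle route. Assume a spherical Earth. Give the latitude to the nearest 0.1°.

The great circle lies in the plane with unit normal n̂ = (p₁ × p₂)/|p₁ × p₂|.
Here n̂_z ≈ -0.545; the vertex latitude is φ_max = arccos|n̂_z| ≈ 57.0°.

≈ 57.0°N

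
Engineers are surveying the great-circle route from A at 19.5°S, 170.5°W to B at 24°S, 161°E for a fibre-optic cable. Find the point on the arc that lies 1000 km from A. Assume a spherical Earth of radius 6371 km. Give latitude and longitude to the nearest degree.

Convert each endpoint to a unit vector on the sphere (x = cos φ cos λ, y = cos φ sin λ, z = sin φ).
The central angle between the endpoints is δ = arccos(p₁·p₂) ≈ 0.468 rad (26.8°). The total great-circle distance is δ·R ≈ 0.468 × 6371 ≈ 2980 km, so the target fraction is f = 1000/2980 ≈ 0.336.
Interpolate at f ≈ 0.336 with slerp weights a = sin((1−f)δ)/sin δ ≈ 0.678, b = sin(fδ)/sin δ ≈ 0.347.
p = a·p₁ + b·p₂ ≈ (-0.930, -0.002, -0.367); φ = arcsin(p_z) ≈ -21.56°, λ = atan2(p_y, p_x) ≈ -179.85°.

≈ 22°S, 180°E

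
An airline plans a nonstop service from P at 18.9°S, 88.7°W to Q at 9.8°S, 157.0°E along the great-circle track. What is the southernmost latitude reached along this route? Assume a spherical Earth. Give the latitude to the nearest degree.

≈ 26°S

The great circle lies in the plane with unit normal n̂ = (p₁ × p₂)/|p₁ × p₂|.
Here n̂_z ≈ -0.900; the vertex latitude is φ_max = arccos|n̂_z| ≈ 25.9°.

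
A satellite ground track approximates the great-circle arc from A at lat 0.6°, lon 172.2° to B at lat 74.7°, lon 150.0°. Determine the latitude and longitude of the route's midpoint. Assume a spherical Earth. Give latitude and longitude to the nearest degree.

≈ lat 38°, lon 168°

From cos δ = sin φ₁ sin φ₂ + cos φ₁ cos φ₂ cos Δλ, the central angle is δ ≈ 1.314 rad (75.3°).
Interpolate at f = 1/2 with slerp weights a = sin((1−f)δ)/sin δ ≈ 0.631, b = sin(fδ)/sin δ ≈ 0.631.
p = a·p₁ + b·p₂ ≈ (-0.770, 0.169, 0.616); φ = arcsin(p_z) ≈ 37.99°, λ = atan2(p_y, p_x) ≈ 167.62°.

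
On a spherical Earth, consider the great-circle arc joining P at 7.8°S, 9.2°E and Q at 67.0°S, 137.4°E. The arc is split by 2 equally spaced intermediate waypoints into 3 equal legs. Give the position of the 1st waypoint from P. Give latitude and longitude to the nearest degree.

≈ 38°S, 21°E

Write both endpoints as unit vectors p₁, p₂ with components (cos φ cos λ, cos φ sin λ, sin φ).
The central angle between the endpoints is δ = arccos(p₁·p₂) ≈ 1.686 rad (96.6°).
Interpolate at f = 1/3 with slerp weights a = sin((1−f)δ)/sin δ ≈ 0.908, b = sin(fδ)/sin δ ≈ 0.536.
p = a·p₁ + b·p₂ ≈ (0.733, 0.286, -0.617); φ = arcsin(p_z) ≈ -38.08°, λ = atan2(p_y, p_x) ≈ 21.28°.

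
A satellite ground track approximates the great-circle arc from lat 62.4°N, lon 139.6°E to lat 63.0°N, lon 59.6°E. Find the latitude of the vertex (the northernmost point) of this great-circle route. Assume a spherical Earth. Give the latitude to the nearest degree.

≈ 68°N

The great circle lies in the plane with unit normal n̂ = (p₁ × p₂)/|p₁ × p₂|.
Here n̂_z ≈ -0.368; the vertex latitude is φ_max = arccos|n̂_z| ≈ 68.4°.
Check via Clairaut: cos φ_max = |cos φ₁| · sin C = cos(62.4°)·sin(52.5°) ≈ 0.368, again giving ≈ 68.4°.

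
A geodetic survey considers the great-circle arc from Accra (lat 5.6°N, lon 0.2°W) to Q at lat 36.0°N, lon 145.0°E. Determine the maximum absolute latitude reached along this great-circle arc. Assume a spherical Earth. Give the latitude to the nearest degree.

The great circle lies in the plane with unit normal n̂ = (p₁ × p₂)/|p₁ × p₂|.
Here n̂_z ≈ +0.576; the vertex latitude is φ_max = arccos|n̂_z| ≈ 54.8°.
Check via Clairaut: cos φ_max = |cos φ₁| · sin C = cos(5.6°)·sin(35.4°) ≈ 0.576, again giving ≈ 54.8°.

≈ 55°N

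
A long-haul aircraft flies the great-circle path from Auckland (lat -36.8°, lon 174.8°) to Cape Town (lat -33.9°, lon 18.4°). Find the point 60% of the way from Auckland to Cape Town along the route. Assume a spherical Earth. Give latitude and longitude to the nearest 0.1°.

≈ lat -70.0°, lon 59.4°

Write both endpoints as unit vectors p₁, p₂ with components (cos φ cos λ, cos φ sin λ, sin φ).
The central angle between the endpoints is δ = arccos(p₁·p₂) ≈ 1.849 rad (106.0°).
Interpolate at f = 0.60 with slerp weights a = sin((1−f)δ)/sin δ ≈ 0.701, b = sin(fδ)/sin δ ≈ 0.931.
p = a·p₁ + b·p₂ ≈ (0.174, 0.295, -0.939); φ = arcsin(p_z) ≈ -69.96°, λ = atan2(p_y, p_x) ≈ 59.39°.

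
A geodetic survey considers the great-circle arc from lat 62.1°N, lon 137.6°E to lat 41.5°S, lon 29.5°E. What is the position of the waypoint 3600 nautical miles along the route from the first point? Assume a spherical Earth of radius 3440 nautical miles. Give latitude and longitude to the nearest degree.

≈ lat 23°N, lon 70°E

The haversine formula gives a central angle δ ≈ 2.338 rad (134.0°) between the endpoints. The total great-circle distance is δ·R ≈ 2.338 × 3440 ≈ 8044 nmi, so the target fraction is f = 3600/8044 ≈ 0.448.
Interpolate at f ≈ 0.448 with slerp weights a = sin((1−f)δ)/sin δ ≈ 1.336, b = sin(fδ)/sin δ ≈ 1.203.
p = a·p₁ + b·p₂ ≈ (0.323, 0.865, 0.384); φ = arcsin(p_z) ≈ 22.56°, λ = atan2(p_y, p_x) ≈ 69.56°.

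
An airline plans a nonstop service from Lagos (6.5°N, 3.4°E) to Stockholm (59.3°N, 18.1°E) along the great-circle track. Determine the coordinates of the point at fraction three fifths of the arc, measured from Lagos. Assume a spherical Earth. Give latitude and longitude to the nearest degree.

The haversine formula gives a central angle δ ≈ 0.942 rad (54.0°) between the endpoints.
Interpolate at f = 3/5 with slerp weights a = sin((1−f)δ)/sin δ ≈ 0.455, b = sin(fδ)/sin δ ≈ 0.662.
p = a·p₁ + b·p₂ ≈ (0.773, 0.132, 0.621); φ = arcsin(p_z) ≈ 38.39°, λ = atan2(p_y, p_x) ≈ 9.68°.

≈ 38°N, 10°E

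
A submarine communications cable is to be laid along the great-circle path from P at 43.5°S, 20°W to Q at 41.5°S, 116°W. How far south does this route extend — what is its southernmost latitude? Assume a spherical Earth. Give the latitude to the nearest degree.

The great circle lies in the plane with unit normal n̂ = (p₁ × p₂)/|p₁ × p₂|.
Here n̂_z ≈ -0.589; the vertex latitude is φ_max = arccos|n̂_z| ≈ 53.9°.

≈ 54°S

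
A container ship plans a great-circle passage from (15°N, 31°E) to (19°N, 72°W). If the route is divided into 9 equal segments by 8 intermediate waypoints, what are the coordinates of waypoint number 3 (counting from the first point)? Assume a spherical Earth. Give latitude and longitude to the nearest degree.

≈ (24°N, 2°W)

From cos δ = sin φ₁ sin φ₂ + cos φ₁ cos φ₂ cos Δλ, the central angle is δ ≈ 1.692 rad (97.0°).
Interpolate at f = 3/9 with slerp weights a = sin((1−f)δ)/sin δ ≈ 0.910, b = sin(fδ)/sin δ ≈ 0.539.
p = a·p₁ + b·p₂ ≈ (0.911, -0.031, 0.411); φ = arcsin(p_z) ≈ 24.27°, λ = atan2(p_y, p_x) ≈ -1.98°.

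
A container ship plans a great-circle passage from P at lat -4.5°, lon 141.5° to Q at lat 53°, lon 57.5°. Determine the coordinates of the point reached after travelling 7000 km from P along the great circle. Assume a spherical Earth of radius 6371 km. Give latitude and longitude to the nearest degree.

≈ lat 43°, lon 95°

Write both endpoints as unit vectors p₁, p₂ with components (cos φ cos λ, cos φ sin λ, sin φ).
The central angle between the endpoints is δ = arccos(p₁·p₂) ≈ 1.571 rad (90.0°). The total great-circle distance is δ·R ≈ 1.571 × 6371 ≈ 10007 km, so the target fraction is f = 7000/10007 ≈ 0.699.
Interpolate at f ≈ 0.699 with slerp weights a = sin((1−f)δ)/sin δ ≈ 0.455, b = sin(fδ)/sin δ ≈ 0.891.
p = a·p₁ + b·p₂ ≈ (-0.067, 0.734, 0.676); φ = arcsin(p_z) ≈ 42.50°, λ = atan2(p_y, p_x) ≈ 95.19°.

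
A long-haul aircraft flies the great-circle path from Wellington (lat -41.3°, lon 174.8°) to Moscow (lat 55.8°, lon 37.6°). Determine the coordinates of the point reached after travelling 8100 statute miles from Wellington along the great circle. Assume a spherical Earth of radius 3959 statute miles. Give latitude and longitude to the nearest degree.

Write both endpoints as unit vectors p₁, p₂ with components (cos φ cos λ, cos φ sin λ, sin φ).
The central angle between the endpoints is δ = arccos(p₁·p₂) ≈ 2.598 rad (148.8°). The total great-circle distance is δ·R ≈ 2.598 × 3959 ≈ 10284 mi, so the target fraction is f = 8100/10284 ≈ 0.788.
Interpolate at f ≈ 0.788 with slerp weights a = sin((1−f)δ)/sin δ ≈ 1.013, b = sin(fδ)/sin δ ≈ 1.718.
p = a·p₁ + b·p₂ ≈ (0.007, 0.658, 0.753); φ = arcsin(p_z) ≈ 48.83°, λ = atan2(p_y, p_x) ≈ 89.36°.

≈ lat 49°, lon 89°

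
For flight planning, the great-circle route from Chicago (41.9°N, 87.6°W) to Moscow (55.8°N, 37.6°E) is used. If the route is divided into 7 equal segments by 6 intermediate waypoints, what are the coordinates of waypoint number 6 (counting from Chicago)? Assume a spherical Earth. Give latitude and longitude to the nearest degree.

Write both endpoints as unit vectors p₁, p₂ with components (cos φ cos λ, cos φ sin λ, sin φ).
The central angle between the endpoints is δ = arccos(p₁·p₂) ≈ 1.254 rad (71.9°).
Interpolate at f = 6/7 with slerp weights a = sin((1−f)δ)/sin δ ≈ 0.188, b = sin(fδ)/sin δ ≈ 0.926.
p = a·p₁ + b·p₂ ≈ (0.418, 0.178, 0.891); φ = arcsin(p_z) ≈ 62.98°, λ = atan2(p_y, p_x) ≈ 23.06°.

≈ 63°N, 23°E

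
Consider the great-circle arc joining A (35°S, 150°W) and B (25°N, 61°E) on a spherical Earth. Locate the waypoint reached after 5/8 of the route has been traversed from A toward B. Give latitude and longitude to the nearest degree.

Write both endpoints as unit vectors p₁, p₂ with components (cos φ cos λ, cos φ sin λ, sin φ).
The central angle between the endpoints is δ = arccos(p₁·p₂) ≈ 2.644 rad (151.5°).
Interpolate at f = 5/8 with slerp weights a = sin((1−f)δ)/sin δ ≈ 1.754, b = sin(fδ)/sin δ ≈ 2.088.
p = a·p₁ + b·p₂ ≈ (-0.326, 0.937, -0.123); φ = arcsin(p_z) ≈ -7.08°, λ = atan2(p_y, p_x) ≈ 109.20°.

≈ (7°S, 109°E)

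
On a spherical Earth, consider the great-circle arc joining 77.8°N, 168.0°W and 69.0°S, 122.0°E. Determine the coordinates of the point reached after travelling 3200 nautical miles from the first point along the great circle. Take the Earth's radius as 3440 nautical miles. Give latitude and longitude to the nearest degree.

≈ 28°N, 151°E

Convert each endpoint to a unit vector on the sphere (x = cos φ cos λ, y = cos φ sin λ, z = sin φ).
The central angle between the endpoints is δ = arccos(p₁·p₂) ≈ 2.661 rad (152.4°). The total great-circle distance is δ·R ≈ 2.661 × 3440 ≈ 9153 nmi, so the target fraction is f = 3200/9153 ≈ 0.350.
Interpolate at f ≈ 0.350 with slerp weights a = sin((1−f)δ)/sin δ ≈ 2.134, b = sin(fδ)/sin δ ≈ 1.733.
p = a·p₁ + b·p₂ ≈ (-0.770, 0.433, 0.468); φ = arcsin(p_z) ≈ 27.90°, λ = atan2(p_y, p_x) ≈ 150.66°.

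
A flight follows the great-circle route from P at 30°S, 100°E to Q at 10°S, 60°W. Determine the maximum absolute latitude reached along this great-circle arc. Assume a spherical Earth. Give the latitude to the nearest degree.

The great circle lies in the plane with unit normal n̂ = (p₁ × p₂)/|p₁ × p₂|.
Here n̂_z ≈ -0.417; the vertex latitude is φ_max = arccos|n̂_z| ≈ 65.4°.
Check via Clairaut: cos φ_max = |cos φ₁| · sin C = cos(30.0°)·sin(151.2°) ≈ 0.417, again giving ≈ 65.4°.

≈ 65°S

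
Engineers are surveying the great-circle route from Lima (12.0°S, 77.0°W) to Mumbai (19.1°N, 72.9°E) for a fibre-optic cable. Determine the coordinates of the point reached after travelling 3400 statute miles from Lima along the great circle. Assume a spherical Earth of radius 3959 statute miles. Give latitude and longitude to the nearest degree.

From cos δ = sin φ₁ sin φ₂ + cos φ₁ cos φ₂ cos Δλ, the central angle is δ ≈ 2.621 rad (150.2°). The total great-circle distance is δ·R ≈ 2.621 × 3959 ≈ 10378 mi, so the target fraction is f = 3400/10378 ≈ 0.328.
Interpolate at f ≈ 0.328 with slerp weights a = sin((1−f)δ)/sin δ ≈ 1.975, b = sin(fδ)/sin δ ≈ 1.523.
p = a·p₁ + b·p₂ ≈ (0.858, -0.507, 0.088); φ = arcsin(p_z) ≈ 5.03°, λ = atan2(p_y, p_x) ≈ -30.57°.

≈ 5°N, 31°W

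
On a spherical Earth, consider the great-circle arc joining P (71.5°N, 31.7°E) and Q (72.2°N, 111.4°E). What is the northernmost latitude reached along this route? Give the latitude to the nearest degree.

The great circle lies in the plane with unit normal n̂ = (p₁ × p₂)/|p₁ × p₂|.
Here n̂_z ≈ +0.244; the vertex latitude is φ_max = arccos|n̂_z| ≈ 75.9°.

≈ 76°N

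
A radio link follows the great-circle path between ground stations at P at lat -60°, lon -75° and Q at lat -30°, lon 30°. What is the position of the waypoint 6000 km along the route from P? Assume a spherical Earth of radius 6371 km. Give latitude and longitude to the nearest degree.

≈ lat -44°, lon 18°

Write both endpoints as unit vectors p₁, p₂ with components (cos φ cos λ, cos φ sin λ, sin φ).
The central angle between the endpoints is δ = arccos(p₁·p₂) ≈ 1.244 rad (71.3°). The total great-circle distance is δ·R ≈ 1.244 × 6371 ≈ 7926 km, so the target fraction is f = 6000/7926 ≈ 0.757.
Interpolate at f ≈ 0.757 with slerp weights a = sin((1−f)δ)/sin δ ≈ 0.314, b = sin(fδ)/sin δ ≈ 0.854.
p = a·p₁ + b·p₂ ≈ (0.681, 0.218, -0.699); φ = arcsin(p_z) ≈ -44.36°, λ = atan2(p_y, p_x) ≈ 17.74°.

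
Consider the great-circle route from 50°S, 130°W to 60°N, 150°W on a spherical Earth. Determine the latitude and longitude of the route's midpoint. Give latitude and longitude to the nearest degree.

≈ 5°N, 139°W

Write both endpoints as unit vectors p₁, p₂ with components (cos φ cos λ, cos φ sin λ, sin φ).
The central angle between the endpoints is δ = arccos(p₁·p₂) ≈ 1.941 rad (111.2°).
Interpolate at f = 1/2 with slerp weights a = sin((1−f)δ)/sin δ ≈ 0.885, b = sin(fδ)/sin δ ≈ 0.885.
p = a·p₁ + b·p₂ ≈ (-0.749, -0.657, 0.088); φ = arcsin(p_z) ≈ 5.08°, λ = atan2(p_y, p_x) ≈ -138.74°.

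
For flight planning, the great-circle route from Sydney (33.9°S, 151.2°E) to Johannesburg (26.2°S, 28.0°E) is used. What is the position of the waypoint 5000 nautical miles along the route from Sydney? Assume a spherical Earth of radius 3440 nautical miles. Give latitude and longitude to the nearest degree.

≈ (37°S, 42°E)

Write both endpoints as unit vectors p₁, p₂ with components (cos φ cos λ, cos φ sin λ, sin φ).
The central angle between the endpoints is δ = arccos(p₁·p₂) ≈ 1.733 rad (99.3°). The total great-circle distance is δ·R ≈ 1.733 × 3440 ≈ 5962 nmi, so the target fraction is f = 5000/5962 ≈ 0.839.
Interpolate at f ≈ 0.839 with slerp weights a = sin((1−f)δ)/sin δ ≈ 0.280, b = sin(fδ)/sin δ ≈ 1.006.
p = a·p₁ + b·p₂ ≈ (0.594, 0.536, -0.600); φ = arcsin(p_z) ≈ -36.89°, λ = atan2(p_y, p_x) ≈ 42.05°.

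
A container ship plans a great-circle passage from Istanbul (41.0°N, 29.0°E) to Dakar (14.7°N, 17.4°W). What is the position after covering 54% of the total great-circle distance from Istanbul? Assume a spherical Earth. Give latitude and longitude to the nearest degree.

The haversine formula gives a central angle δ ≈ 0.837 rad (47.9°) between the endpoints.
Interpolate at f = 0.54 with slerp weights a = sin((1−f)δ)/sin δ ≈ 0.506, b = sin(fδ)/sin δ ≈ 0.588.
p = a·p₁ + b·p₂ ≈ (0.877, 0.015, 0.481); φ = arcsin(p_z) ≈ 28.75°, λ = atan2(p_y, p_x) ≈ 0.98°.

≈ 29°N, 1°E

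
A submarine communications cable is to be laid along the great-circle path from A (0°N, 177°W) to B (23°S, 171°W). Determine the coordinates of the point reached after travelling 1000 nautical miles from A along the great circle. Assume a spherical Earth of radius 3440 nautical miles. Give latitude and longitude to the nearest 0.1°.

≈ (16.2°S, 172.9°W)

Write both endpoints as unit vectors p₁, p₂ with components (cos φ cos λ, cos φ sin λ, sin φ).
The central angle between the endpoints is δ = arccos(p₁·p₂) ≈ 0.414 rad (23.7°). The total great-circle distance is δ·R ≈ 0.414 × 3440 ≈ 1425 nmi, so the target fraction is f = 1000/1425 ≈ 0.702.
Interpolate at f ≈ 0.702 with slerp weights a = sin((1−f)δ)/sin δ ≈ 0.306, b = sin(fδ)/sin δ ≈ 0.712.
p = a·p₁ + b·p₂ ≈ (-0.953, -0.119, -0.278); φ = arcsin(p_z) ≈ -16.16°, λ = atan2(p_y, p_x) ≈ -172.91°.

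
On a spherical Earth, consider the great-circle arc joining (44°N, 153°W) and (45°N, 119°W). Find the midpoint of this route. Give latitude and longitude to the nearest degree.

From cos δ = sin φ₁ sin φ₂ + cos φ₁ cos φ₂ cos Δλ, the central angle is δ ≈ 0.420 rad (24.1°).
Interpolate at f = 1/2 with slerp weights a = sin((1−f)δ)/sin δ ≈ 0.511, b = sin(fδ)/sin δ ≈ 0.511.
p = a·p₁ + b·p₂ ≈ (-0.503, -0.483, 0.717); φ = arcsin(p_z) ≈ 45.78°, λ = atan2(p_y, p_x) ≈ -136.15°.

≈ (46°N, 136°W)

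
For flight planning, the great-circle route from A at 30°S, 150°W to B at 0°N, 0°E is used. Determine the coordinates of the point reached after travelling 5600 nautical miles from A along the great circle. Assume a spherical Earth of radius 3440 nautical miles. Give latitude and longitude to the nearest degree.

Convert each endpoint to a unit vector on the sphere (x = cos φ cos λ, y = cos φ sin λ, z = sin φ).
The central angle between the endpoints is δ = arccos(p₁·p₂) ≈ 2.419 rad (138.6°). The total great-circle distance is δ·R ≈ 2.419 × 3440 ≈ 8321 nmi, so the target fraction is f = 5600/8321 ≈ 0.673.
Interpolate at f ≈ 0.673 with slerp weights a = sin((1−f)δ)/sin δ ≈ 1.075, b = sin(fδ)/sin δ ≈ 1.509.
p = a·p₁ + b·p₂ ≈ (0.703, -0.465, -0.537); φ = arcsin(p_z) ≈ -32.51°, λ = atan2(p_y, p_x) ≈ -33.50°.

≈ 33°S, 34°W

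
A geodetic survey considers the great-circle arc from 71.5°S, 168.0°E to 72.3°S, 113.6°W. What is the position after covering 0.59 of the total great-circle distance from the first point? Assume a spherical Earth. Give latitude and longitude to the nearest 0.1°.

Convert each endpoint to a unit vector on the sphere (x = cos φ cos λ, y = cos φ sin λ, z = sin φ).
The central angle between the endpoints is δ = arccos(p₁·p₂) ≈ 0.395 rad (22.7°).
Interpolate at f = 0.59 with slerp weights a = sin((1−f)δ)/sin δ ≈ 0.419, b = sin(fδ)/sin δ ≈ 0.600.
p = a·p₁ + b·p₂ ≈ (-0.203, -0.140, -0.969); φ = arcsin(p_z) ≈ -75.73°, λ = atan2(p_y, p_x) ≈ -145.51°.

≈ 75.7°S, 145.5°W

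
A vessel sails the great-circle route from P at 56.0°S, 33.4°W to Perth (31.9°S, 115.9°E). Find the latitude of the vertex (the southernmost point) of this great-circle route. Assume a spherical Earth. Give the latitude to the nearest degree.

≈ 76°S

The great circle lies in the plane with unit normal n̂ = (p₁ × p₂)/|p₁ × p₂|.
Here n̂_z ≈ +0.242; the vertex latitude is φ_max = arccos|n̂_z| ≈ 76.0°.
Check via Clairaut: cos φ_max = |cos φ₁| · sin C = cos(56.0°)·sin(154.3°) ≈ 0.242, again giving ≈ 76.0°.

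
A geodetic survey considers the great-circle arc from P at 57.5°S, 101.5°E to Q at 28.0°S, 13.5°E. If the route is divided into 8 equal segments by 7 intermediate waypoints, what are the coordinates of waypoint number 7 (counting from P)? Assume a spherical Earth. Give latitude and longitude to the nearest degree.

≈ 35°S, 19°E

Convert each endpoint to a unit vector on the sphere (x = cos φ cos λ, y = cos φ sin λ, z = sin φ).
The central angle between the endpoints is δ = arccos(p₁·p₂) ≈ 1.146 rad (65.6°).
Interpolate at f = 7/8 with slerp weights a = sin((1−f)δ)/sin δ ≈ 0.157, b = sin(fδ)/sin δ ≈ 0.925.
p = a·p₁ + b·p₂ ≈ (0.778, 0.273, -0.566); φ = arcsin(p_z) ≈ -34.50°, λ = atan2(p_y, p_x) ≈ 19.36°.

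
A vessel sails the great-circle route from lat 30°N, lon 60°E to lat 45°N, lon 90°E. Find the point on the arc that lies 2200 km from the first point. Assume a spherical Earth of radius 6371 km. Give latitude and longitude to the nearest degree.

≈ lat 41°N, lon 80°E

From cos δ = sin φ₁ sin φ₂ + cos φ₁ cos φ₂ cos Δλ, the central angle is δ ≈ 0.487 rad (27.9°). The total great-circle distance is δ·R ≈ 0.487 × 6371 ≈ 3101 km, so the target fraction is f = 2200/3101 ≈ 0.710.
Interpolate at f ≈ 0.710 with slerp weights a = sin((1−f)δ)/sin δ ≈ 0.301, b = sin(fδ)/sin δ ≈ 0.724.
p = a·p₁ + b·p₂ ≈ (0.130, 0.738, 0.662); φ = arcsin(p_z) ≈ 41.48°, λ = atan2(p_y, p_x) ≈ 79.97°.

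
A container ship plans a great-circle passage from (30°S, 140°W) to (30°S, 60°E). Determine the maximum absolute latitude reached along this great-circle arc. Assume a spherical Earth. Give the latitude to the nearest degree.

The great circle lies in the plane with unit normal n̂ = (p₁ × p₂)/|p₁ × p₂|.
Here n̂_z ≈ -0.288; the vertex latitude is φ_max = arccos|n̂_z| ≈ 73.3°.
Check via Clairaut: cos φ_max = |cos φ₁| · sin C = cos(30.0°)·sin(160.6°) ≈ 0.288, again giving ≈ 73.3°.

≈ 73°S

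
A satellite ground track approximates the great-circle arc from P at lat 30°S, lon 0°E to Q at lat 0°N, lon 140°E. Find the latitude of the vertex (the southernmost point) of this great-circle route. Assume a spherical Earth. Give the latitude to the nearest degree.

The great circle lies in the plane with unit normal n̂ = (p₁ × p₂)/|p₁ × p₂|.
Here n̂_z ≈ +0.744; the vertex latitude is φ_max = arccos|n̂_z| ≈ 41.9°.
Check via Clairaut: cos φ_max = |cos φ₁| · sin C = cos(30.0°)·sin(120.8°) ≈ 0.744, again giving ≈ 41.9°.

≈ 42°S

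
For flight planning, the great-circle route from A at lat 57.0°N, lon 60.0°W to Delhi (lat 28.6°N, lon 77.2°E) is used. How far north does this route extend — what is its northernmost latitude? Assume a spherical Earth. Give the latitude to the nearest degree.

The great circle lies in the plane with unit normal n̂ = (p₁ × p₂)/|p₁ × p₂|.
Here n̂_z ≈ +0.325; the vertex latitude is φ_max = arccos|n̂_z| ≈ 71.0°.
Check via Clairaut: cos φ_max = |cos φ₁| · sin C = cos(57.0°)·sin(36.7°) ≈ 0.325, again giving ≈ 71.0°.

≈ 71°N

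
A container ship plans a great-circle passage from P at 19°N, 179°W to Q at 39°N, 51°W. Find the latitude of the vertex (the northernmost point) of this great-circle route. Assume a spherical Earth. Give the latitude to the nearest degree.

The great circle lies in the plane with unit normal n̂ = (p₁ × p₂)/|p₁ × p₂|.
Here n̂_z ≈ +0.598; the vertex latitude is φ_max = arccos|n̂_z| ≈ 53.3°.

≈ 53°N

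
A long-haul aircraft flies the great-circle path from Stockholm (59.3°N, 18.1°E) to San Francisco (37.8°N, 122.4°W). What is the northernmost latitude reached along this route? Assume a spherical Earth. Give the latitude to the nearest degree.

The great circle lies in the plane with unit normal n̂ = (p₁ × p₂)/|p₁ × p₂|.
Here n̂_z ≈ -0.263; the vertex latitude is φ_max = arccos|n̂_z| ≈ 74.8°.

≈ 75°N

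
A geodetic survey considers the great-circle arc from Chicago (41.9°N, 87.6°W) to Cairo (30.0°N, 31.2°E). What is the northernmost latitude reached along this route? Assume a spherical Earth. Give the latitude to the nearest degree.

The great circle lies in the plane with unit normal n̂ = (p₁ × p₂)/|p₁ × p₂|.
Here n̂_z ≈ +0.565; the vertex latitude is φ_max = arccos|n̂_z| ≈ 55.6°.
Check via Clairaut: cos φ_max = |cos φ₁| · sin C = cos(41.9°)·sin(49.4°) ≈ 0.565, again giving ≈ 55.6°.

≈ 56°N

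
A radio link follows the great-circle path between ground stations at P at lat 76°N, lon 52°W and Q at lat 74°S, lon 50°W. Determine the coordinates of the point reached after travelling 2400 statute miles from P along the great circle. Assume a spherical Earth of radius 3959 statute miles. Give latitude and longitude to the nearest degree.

Convert each endpoint to a unit vector on the sphere (x = cos φ cos λ, y = cos φ sin λ, z = sin φ).
The central angle between the endpoints is δ = arccos(p₁·p₂) ≈ 2.618 rad (150.0°). The total great-circle distance is δ·R ≈ 2.618 × 3959 ≈ 10365 mi, so the target fraction is f = 2400/10365 ≈ 0.232.
Interpolate at f ≈ 0.232 with slerp weights a = sin((1−f)δ)/sin δ ≈ 1.809, b = sin(fδ)/sin δ ≈ 1.140.
p = a·p₁ + b·p₂ ≈ (0.471, -0.585, 0.660); φ = arcsin(p_z) ≈ 41.27°, λ = atan2(p_y, p_x) ≈ -51.16°.

≈ lat 41°N, lon 51°W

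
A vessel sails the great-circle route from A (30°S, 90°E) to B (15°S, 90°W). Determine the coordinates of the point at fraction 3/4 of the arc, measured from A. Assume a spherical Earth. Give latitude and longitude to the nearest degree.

≈ (49°S, 90°W)

From cos δ = sin φ₁ sin φ₂ + cos φ₁ cos φ₂ cos Δλ, the central angle is δ ≈ 2.356 rad (135.0°).
Interpolate at f = 3/4 with slerp weights a = sin((1−f)δ)/sin δ ≈ 0.786, b = sin(fδ)/sin δ ≈ 1.387.
p = a·p₁ + b·p₂ ≈ (0.000, -0.659, -0.752); φ = arcsin(p_z) ≈ -48.75°, λ = atan2(p_y, p_x) ≈ -90.00°.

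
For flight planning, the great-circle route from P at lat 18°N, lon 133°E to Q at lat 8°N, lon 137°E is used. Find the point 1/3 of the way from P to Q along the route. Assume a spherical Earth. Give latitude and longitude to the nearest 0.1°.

From cos δ = sin φ₁ sin φ₂ + cos φ₁ cos φ₂ cos Δλ, the central angle is δ ≈ 0.187 rad (10.7°).
Interpolate at f = 1/3 with slerp weights a = sin((1−f)δ)/sin δ ≈ 0.669, b = sin(fδ)/sin δ ≈ 0.335.
p = a·p₁ + b·p₂ ≈ (-0.676, 0.692, 0.253); φ = arcsin(p_z) ≈ 14.67°, λ = atan2(p_y, p_x) ≈ 134.37°.

≈ lat 14.7°N, lon 134.4°E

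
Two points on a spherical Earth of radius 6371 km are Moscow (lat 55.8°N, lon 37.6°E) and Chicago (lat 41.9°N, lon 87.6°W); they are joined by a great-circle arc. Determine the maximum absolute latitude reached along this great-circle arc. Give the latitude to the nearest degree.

≈ 69°N

The great circle lies in the plane with unit normal n̂ = (p₁ × p₂)/|p₁ × p₂|.
Here n̂_z ≈ -0.360; the vertex latitude is φ_max = arccos|n̂_z| ≈ 68.9°.
Check via Clairaut: cos φ_max = |cos φ₁| · sin C = cos(55.8°)·sin(39.8°) ≈ 0.360, again giving ≈ 68.9°.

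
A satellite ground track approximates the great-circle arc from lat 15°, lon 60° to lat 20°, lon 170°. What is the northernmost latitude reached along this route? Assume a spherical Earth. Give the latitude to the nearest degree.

The great circle lies in the plane with unit normal n̂ = (p₁ × p₂)/|p₁ × p₂|.
Here n̂_z ≈ +0.875; the vertex latitude is φ_max = arccos|n̂_z| ≈ 29.0°.
Check via Clairaut: cos φ_max = |cos φ₁| · sin C = cos(15.0°)·sin(64.9°) ≈ 0.875, again giving ≈ 29.0°.

≈ 29°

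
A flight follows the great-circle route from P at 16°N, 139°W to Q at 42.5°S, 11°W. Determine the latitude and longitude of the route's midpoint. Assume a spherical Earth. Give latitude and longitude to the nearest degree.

From cos δ = sin φ₁ sin φ₂ + cos φ₁ cos φ₂ cos Δλ, the central angle is δ ≈ 2.243 rad (128.5°).
Interpolate at f = 1/2 with slerp weights a = sin((1−f)δ)/sin δ ≈ 1.151, b = sin(fδ)/sin δ ≈ 1.151.
p = a·p₁ + b·p₂ ≈ (-0.002, -0.888, -0.460); φ = arcsin(p_z) ≈ -27.41°, λ = atan2(p_y, p_x) ≈ -90.13°.

≈ 27°S, 90°W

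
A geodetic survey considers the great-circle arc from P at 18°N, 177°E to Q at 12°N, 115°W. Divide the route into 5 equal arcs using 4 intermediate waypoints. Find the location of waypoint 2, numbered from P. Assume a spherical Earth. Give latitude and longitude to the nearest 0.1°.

Convert each endpoint to a unit vector on the sphere (x = cos φ cos λ, y = cos φ sin λ, z = sin φ).
The central angle between the endpoints is δ = arccos(p₁·p₂) ≈ 1.145 rad (65.6°).
Interpolate at f = 2/5 with slerp weights a = sin((1−f)δ)/sin δ ≈ 0.696, b = sin(fδ)/sin δ ≈ 0.486.
p = a·p₁ + b·p₂ ≈ (-0.862, -0.396, 0.316); φ = arcsin(p_z) ≈ 18.43°, λ = atan2(p_y, p_x) ≈ -155.34°.

≈ 18.4°N, 155.3°W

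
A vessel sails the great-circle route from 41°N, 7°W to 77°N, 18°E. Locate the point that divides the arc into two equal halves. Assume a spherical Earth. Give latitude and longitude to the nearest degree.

≈ 59°N, 1°W

Write both endpoints as unit vectors p₁, p₂ with components (cos φ cos λ, cos φ sin λ, sin φ).
The central angle between the endpoints is δ = arccos(p₁·p₂) ≈ 0.655 rad (37.5°).
Interpolate at f = 1/2 with slerp weights a = sin((1−f)δ)/sin δ ≈ 0.528, b = sin(fδ)/sin δ ≈ 0.528.
p = a·p₁ + b·p₂ ≈ (0.509, -0.012, 0.861); φ = arcsin(p_z) ≈ 59.42°, λ = atan2(p_y, p_x) ≈ -1.34°.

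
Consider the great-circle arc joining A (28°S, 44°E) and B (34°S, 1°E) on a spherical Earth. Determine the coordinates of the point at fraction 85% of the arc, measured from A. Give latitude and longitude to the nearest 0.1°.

≈ (34.1°S, 7.7°E)

Convert each endpoint to a unit vector on the sphere (x = cos φ cos λ, y = cos φ sin λ, z = sin φ).
The central angle between the endpoints is δ = arccos(p₁·p₂) ≈ 0.647 rad (37.1°).
Interpolate at f = 0.85 with slerp weights a = sin((1−f)δ)/sin δ ≈ 0.161, b = sin(fδ)/sin δ ≈ 0.867.
p = a·p₁ + b·p₂ ≈ (0.821, 0.111, -0.560); φ = arcsin(p_z) ≈ -34.08°, λ = atan2(p_y, p_x) ≈ 7.71°.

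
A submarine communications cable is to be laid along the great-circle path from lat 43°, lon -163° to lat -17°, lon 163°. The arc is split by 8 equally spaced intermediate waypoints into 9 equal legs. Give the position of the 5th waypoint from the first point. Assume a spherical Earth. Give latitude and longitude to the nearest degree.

Convert each endpoint to a unit vector on the sphere (x = cos φ cos λ, y = cos φ sin λ, z = sin φ).
The central angle between the endpoints is δ = arccos(p₁·p₂) ≈ 1.181 rad (67.6°).
Interpolate at f = 5/9 with slerp weights a = sin((1−f)δ)/sin δ ≈ 0.542, b = sin(fδ)/sin δ ≈ 0.659.
p = a·p₁ + b·p₂ ≈ (-0.982, 0.069, 0.177); φ = arcsin(p_z) ≈ 10.17°, λ = atan2(p_y, p_x) ≈ 176.01°.

≈ lat 10°, lon 176°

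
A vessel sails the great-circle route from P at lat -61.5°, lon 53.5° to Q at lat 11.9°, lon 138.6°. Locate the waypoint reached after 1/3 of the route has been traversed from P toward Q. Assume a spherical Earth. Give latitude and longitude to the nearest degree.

≈ lat -44°, lon 101°

From cos δ = sin φ₁ sin φ₂ + cos φ₁ cos φ₂ cos Δλ, the central angle is δ ≈ 1.713 rad (98.1°).
Interpolate at f = 1/3 with slerp weights a = sin((1−f)δ)/sin δ ≈ 0.919, b = sin(fδ)/sin δ ≈ 0.546.
p = a·p₁ + b·p₂ ≈ (-0.140, 0.706, -0.695); φ = arcsin(p_z) ≈ -44.00°, λ = atan2(p_y, p_x) ≈ 101.22°.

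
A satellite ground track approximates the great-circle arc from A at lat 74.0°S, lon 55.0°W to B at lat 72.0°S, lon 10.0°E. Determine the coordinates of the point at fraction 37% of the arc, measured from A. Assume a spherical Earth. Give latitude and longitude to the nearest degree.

Write both endpoints as unit vectors p₁, p₂ with components (cos φ cos λ, cos φ sin λ, sin φ).
The central angle between the endpoints is δ = arccos(p₁·p₂) ≈ 0.317 rad (18.2°).
Interpolate at f = 0.37 with slerp weights a = sin((1−f)δ)/sin δ ≈ 0.636, b = sin(fδ)/sin δ ≈ 0.375.
p = a·p₁ + b·p₂ ≈ (0.215, -0.124, -0.969); φ = arcsin(p_z) ≈ -75.65°, λ = atan2(p_y, p_x) ≈ -29.90°.

≈ lat 76°S, lon 30°W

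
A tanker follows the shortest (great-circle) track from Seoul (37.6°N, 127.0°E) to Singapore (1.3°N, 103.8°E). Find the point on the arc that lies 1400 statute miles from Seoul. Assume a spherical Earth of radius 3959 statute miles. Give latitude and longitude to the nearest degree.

Convert each endpoint to a unit vector on the sphere (x = cos φ cos λ, y = cos φ sin λ, z = sin φ).
The central angle between the endpoints is δ = arccos(p₁·p₂) ≈ 0.735 rad (42.1°). The total great-circle distance is δ·R ≈ 0.735 × 3959 ≈ 2910 mi, so the target fraction is f = 1400/2910 ≈ 0.481.
Interpolate at f ≈ 0.481 with slerp weights a = sin((1−f)δ)/sin δ ≈ 0.555, b = sin(fδ)/sin δ ≈ 0.516.
p = a·p₁ + b·p₂ ≈ (-0.388, 0.853, 0.350); φ = arcsin(p_z) ≈ 20.51°, λ = atan2(p_y, p_x) ≈ 114.46°.

≈ (21°N, 114°E)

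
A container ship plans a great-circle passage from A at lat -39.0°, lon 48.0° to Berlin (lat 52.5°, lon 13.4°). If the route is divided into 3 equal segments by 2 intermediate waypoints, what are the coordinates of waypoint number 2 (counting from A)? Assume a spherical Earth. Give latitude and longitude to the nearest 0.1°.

≈ lat 22.5°, lon 28.2°

Write both endpoints as unit vectors p₁, p₂ with components (cos φ cos λ, cos φ sin λ, sin φ).
The central angle between the endpoints is δ = arccos(p₁·p₂) ≈ 1.681 rad (96.3°).
Interpolate at f = 2/3 with slerp weights a = sin((1−f)δ)/sin δ ≈ 0.535, b = sin(fδ)/sin δ ≈ 0.906.
p = a·p₁ + b·p₂ ≈ (0.814, 0.437, 0.382); φ = arcsin(p_z) ≈ 22.47°, λ = atan2(p_y, p_x) ≈ 28.19°.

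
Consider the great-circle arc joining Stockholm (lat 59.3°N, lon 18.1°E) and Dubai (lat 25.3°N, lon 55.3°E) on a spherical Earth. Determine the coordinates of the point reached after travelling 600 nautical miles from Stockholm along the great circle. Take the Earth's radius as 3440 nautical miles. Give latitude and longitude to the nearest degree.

≈ lat 53°N, lon 31°E

Convert each endpoint to a unit vector on the sphere (x = cos φ cos λ, y = cos φ sin λ, z = sin φ).
The central angle between the endpoints is δ = arccos(p₁·p₂) ≈ 0.745 rad (42.7°). The total great-circle distance is δ·R ≈ 0.745 × 3440 ≈ 2563 nmi, so the target fraction is f = 600/2563 ≈ 0.234.
Interpolate at f ≈ 0.234 with slerp weights a = sin((1−f)δ)/sin δ ≈ 0.797, b = sin(fδ)/sin δ ≈ 0.256.
p = a·p₁ + b·p₂ ≈ (0.518, 0.317, 0.794); φ = arcsin(p_z) ≈ 52.60°, λ = atan2(p_y, p_x) ≈ 31.42°.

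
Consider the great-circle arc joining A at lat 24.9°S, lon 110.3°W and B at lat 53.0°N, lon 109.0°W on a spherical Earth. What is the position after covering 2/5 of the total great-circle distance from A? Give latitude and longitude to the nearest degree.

From cos δ = sin φ₁ sin φ₂ + cos φ₁ cos φ₂ cos Δλ, the central angle is δ ≈ 1.360 rad (77.9°).
Interpolate at f = 2/5 with slerp weights a = sin((1−f)δ)/sin δ ≈ 0.745, b = sin(fδ)/sin δ ≈ 0.529.
p = a·p₁ + b·p₂ ≈ (-0.338, -0.935, 0.109); φ = arcsin(p_z) ≈ 6.26°, λ = atan2(p_y, p_x) ≈ -109.88°.

≈ lat 6°N, lon 110°W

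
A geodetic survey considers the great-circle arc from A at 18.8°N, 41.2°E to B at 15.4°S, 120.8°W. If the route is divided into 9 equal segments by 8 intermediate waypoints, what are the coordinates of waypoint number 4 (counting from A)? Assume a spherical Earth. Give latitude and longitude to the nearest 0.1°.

The haversine formula gives a central angle δ ≈ 2.836 rad (162.5°) between the endpoints.
Interpolate at f = 4/9 with slerp weights a = sin((1−f)δ)/sin δ ≈ 3.320, b = sin(fδ)/sin δ ≈ 3.162.
p = a·p₁ + b·p₂ ≈ (0.804, -0.548, 0.230); φ = arcsin(p_z) ≈ 13.32°, λ = atan2(p_y, p_x) ≈ -34.26°.

≈ 13.3°N, 34.3°W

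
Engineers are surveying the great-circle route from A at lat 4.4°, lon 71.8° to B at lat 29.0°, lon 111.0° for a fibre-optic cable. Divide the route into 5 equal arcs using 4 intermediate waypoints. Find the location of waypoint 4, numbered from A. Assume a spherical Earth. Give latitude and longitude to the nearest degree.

Convert each endpoint to a unit vector on the sphere (x = cos φ cos λ, y = cos φ sin λ, z = sin φ).
The central angle between the endpoints is δ = arccos(p₁·p₂) ≈ 0.777 rad (44.5°).
Interpolate at f = 4/5 with slerp weights a = sin((1−f)δ)/sin δ ≈ 0.221, b = sin(fδ)/sin δ ≈ 0.831.
p = a·p₁ + b·p₂ ≈ (-0.192, 0.887, 0.420); φ = arcsin(p_z) ≈ 24.81°, λ = atan2(p_y, p_x) ≈ 102.18°.

≈ lat 25°, lon 102°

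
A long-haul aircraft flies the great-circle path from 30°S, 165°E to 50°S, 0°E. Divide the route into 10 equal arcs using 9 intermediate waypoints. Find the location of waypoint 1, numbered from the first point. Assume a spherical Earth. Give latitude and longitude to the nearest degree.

Write both endpoints as unit vectors p₁, p₂ with components (cos φ cos λ, cos φ sin λ, sin φ).
The central angle between the endpoints is δ = arccos(p₁·p₂) ≈ 1.726 rad (98.9°).
Interpolate at f = 1/10 with slerp weights a = sin((1−f)δ)/sin δ ≈ 1.012, b = sin(fδ)/sin δ ≈ 0.174.
p = a·p₁ + b·p₂ ≈ (-0.735, 0.227, -0.639); φ = arcsin(p_z) ≈ -39.73°, λ = atan2(p_y, p_x) ≈ 162.84°.

≈ 40°S, 163°E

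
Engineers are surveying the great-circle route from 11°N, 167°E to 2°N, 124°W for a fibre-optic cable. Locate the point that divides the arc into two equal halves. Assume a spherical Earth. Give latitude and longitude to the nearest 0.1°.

≈ 7.9°N, 158.1°W

Write both endpoints as unit vectors p₁, p₂ with components (cos φ cos λ, cos φ sin λ, sin φ).
The central angle between the endpoints is δ = arccos(p₁·p₂) ≈ 1.204 rad (69.0°).
Interpolate at f = 1/2 with slerp weights a = sin((1−f)δ)/sin δ ≈ 0.607, b = sin(fδ)/sin δ ≈ 0.607.
p = a·p₁ + b·p₂ ≈ (-0.919, -0.369, 0.137); φ = arcsin(p_z) ≈ 7.87°, λ = atan2(p_y, p_x) ≈ -158.15°.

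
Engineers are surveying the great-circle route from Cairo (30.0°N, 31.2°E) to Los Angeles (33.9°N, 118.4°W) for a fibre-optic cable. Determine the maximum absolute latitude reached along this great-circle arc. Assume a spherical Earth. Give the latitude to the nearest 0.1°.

≈ 67.2°N

The great circle lies in the plane with unit normal n̂ = (p₁ × p₂)/|p₁ × p₂|.
Here n̂_z ≈ -0.387; the vertex latitude is φ_max = arccos|n̂_z| ≈ 67.2°.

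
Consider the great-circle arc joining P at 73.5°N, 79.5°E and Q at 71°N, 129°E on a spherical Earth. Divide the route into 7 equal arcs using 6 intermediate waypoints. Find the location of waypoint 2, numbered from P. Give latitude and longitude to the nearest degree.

Convert each endpoint to a unit vector on the sphere (x = cos φ cos λ, y = cos φ sin λ, z = sin φ).
The central angle between the endpoints is δ = arccos(p₁·p₂) ≈ 0.259 rad (14.8°).
Interpolate at f = 2/7 with slerp weights a = sin((1−f)δ)/sin δ ≈ 0.718, b = sin(fδ)/sin δ ≈ 0.289.
p = a·p₁ + b·p₂ ≈ (-0.022, 0.274, 0.962); φ = arcsin(p_z) ≈ 74.07°, λ = atan2(p_y, p_x) ≈ 94.59°.

≈ 74°N, 95°E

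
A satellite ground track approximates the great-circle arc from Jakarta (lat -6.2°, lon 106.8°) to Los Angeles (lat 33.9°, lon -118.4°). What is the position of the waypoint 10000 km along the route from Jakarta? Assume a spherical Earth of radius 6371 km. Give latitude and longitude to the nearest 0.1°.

≈ lat 39.5°, lon -168.4°

Convert each endpoint to a unit vector on the sphere (x = cos φ cos λ, y = cos φ sin λ, z = sin φ).
The central angle between the endpoints is δ = arccos(p₁·p₂) ≈ 2.267 rad (129.9°). The total great-circle distance is δ·R ≈ 2.267 × 6371 ≈ 14446 km, so the target fraction is f = 10000/14446 ≈ 0.692.
Interpolate at f ≈ 0.692 with slerp weights a = sin((1−f)δ)/sin δ ≈ 0.838, b = sin(fδ)/sin δ ≈ 1.304.
p = a·p₁ + b·p₂ ≈ (-0.755, -0.155, 0.637); φ = arcsin(p_z) ≈ 39.55°, λ = atan2(p_y, p_x) ≈ -168.44°.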